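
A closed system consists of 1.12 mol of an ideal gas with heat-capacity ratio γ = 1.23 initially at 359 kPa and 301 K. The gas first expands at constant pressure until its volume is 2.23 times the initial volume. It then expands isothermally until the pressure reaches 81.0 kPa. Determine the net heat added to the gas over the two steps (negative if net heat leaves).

27700 J

V₁ = nRT₁/P₁ = 1.12×8.314×301/359 = 7.81 L.
Step 1 — Isobaric: P stays 359 kPa; V/T = const ⇒ T₂ = 671 K, V₂ = 17.4 L.
W = PΔV = 359×(17.4−7.81) kPa·L = 3450 J.
ΔU = nCvΔT = 1.12×36.1×(671−301) = 15000 J.
Q = ΔU + W = nCpΔT = 18400 J.
State after step 1: P = 359 kPa, V = 17.4 L, T = 671 K.
Step 2 — Isothermal: T stays 671 K; PV = const ⇒ V₂ = 77.2 L, P₂ = 81.0 kPa.
ΔU = 0 (ideal gas, T constant).
W = nRT ln(V₂/V₁) = 1.12×8.314×671×ln(4.43) = 9310 J.
Q = ΔU + W = 9310 J.
Net over both steps: W = 12800 J, Q = 27700 J, ΔU = 15000 J.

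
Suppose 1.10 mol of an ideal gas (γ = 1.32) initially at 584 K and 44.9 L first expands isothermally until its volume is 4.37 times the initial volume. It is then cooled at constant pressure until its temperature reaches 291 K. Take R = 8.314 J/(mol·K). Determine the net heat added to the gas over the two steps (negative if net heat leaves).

-3180 J

P₁ = nRT₁/V₁ = 1.10×8.314×584/44.9 = 119 kPa.
Step 1 — Isothermal: T stays 584 K; PV = const ⇒ V₂ = 196 L, P₂ = 27.2 kPa.
ΔU = 0 (ideal gas, T constant).
W = nRT ln(V₂/V₁) = 1.10×8.314×584×ln(4.37) = 7880 J.
Q = ΔU + W = 7880 J.
State after step 1: P = 27.2 kPa, V = 196 L, T = 584 K.
Step 2 — Isobaric: P stays 27.2 kPa; V/T = const ⇒ T₂ = 291 K, V₂ = 97.8 L.
W = PΔV = 27.2×(97.8−196) kPa·L = -2680 J.
ΔU = nCvΔT = 1.10×26.0×(291−584) = -8370 J.
Q = ΔU + W = nCpΔT = -11100 J.
Net over both steps: W = 5200 J, Q = -3180 J, ΔU = -8370 J.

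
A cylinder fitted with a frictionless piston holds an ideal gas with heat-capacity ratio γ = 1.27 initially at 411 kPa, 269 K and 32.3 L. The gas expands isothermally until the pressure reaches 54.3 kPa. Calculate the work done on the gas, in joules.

n = P₁V₁/(RT₁) = 411×32.3/(8.314×269) = 5.94 mol.
Isothermal: T stays 269 K; PV = const ⇒ V₂ = 244 L, P₂ = 54.3 kPa.
W = nRT ln(V₂/V₁) = 5.94×8.314×269×ln(7.57) = 26900 J.
Work done on the gas = −W_by = -26900 J.

-26900 J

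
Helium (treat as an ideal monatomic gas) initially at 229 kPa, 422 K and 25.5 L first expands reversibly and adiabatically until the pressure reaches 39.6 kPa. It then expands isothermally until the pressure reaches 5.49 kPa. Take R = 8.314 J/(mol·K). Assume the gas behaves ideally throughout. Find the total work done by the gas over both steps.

10100 J

n = P₁V₁/(RT₁) = 229×25.5/(8.314×422) = 1.66 mol.
Step 1 — Adiabatic: T₂/T₁ = (P₂/P₁)^((γ−1)/γ) ⇒ T₂ = 422×(0.173)^0.400 = 209 K; V₂ = 73.1 L.
ΔU = nCvΔT = 1.66×12.5×(209−422) = -4420 J.
Q = 0 for an adiabatic process, so W = −ΔU = 4420 J.
State after step 1: P = 39.6 kPa, V = 73.1 L, T = 209 K.
Step 2 — Isothermal: T stays 209 K; PV = const ⇒ V₂ = 527 L, P₂ = 5.49 kPa.
ΔU = 0 (ideal gas, T constant).
W = nRT ln(V₂/V₁) = 1.66×8.314×209×ln(7.21) = 5720 J.
Q = ΔU + W = 5720 J.
Net over both steps: W = 10100 J, Q = 5720 J, ΔU = -4420 J.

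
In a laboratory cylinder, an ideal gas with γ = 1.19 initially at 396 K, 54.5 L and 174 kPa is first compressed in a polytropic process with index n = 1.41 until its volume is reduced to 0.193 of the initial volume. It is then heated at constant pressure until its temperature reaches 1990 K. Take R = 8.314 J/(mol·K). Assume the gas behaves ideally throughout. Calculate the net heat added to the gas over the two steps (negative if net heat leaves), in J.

208000 J

n = P₁V₁/(RT₁) = 174×54.5/(8.314×396) = 2.88 mol.
Step 1 — Polytropic n=1.41: T₂ = T₁(V₁/V₂)^(n−1) = 396×(5.18)^0.41 = 777 K; P₂ = P₁(V₁/V₂)^n = 1770 kPa.
W = (P₁V₁−P₂V₂)/(n−1) = (174×54.5−1770×10.5)/0.41 = -22300 J.
ΔU = nCvΔT = 2.88×43.8×(777−396) = 48100 J.
Q = ΔU + W = 25800 J.
State after step 1: P = 1770 kPa, V = 10.5 L, T = 777 K.
Step 2 — Isobaric: P stays 1770 kPa; V/T = const ⇒ T₂ = 1990 K, V₂ = 26.9 L.
W = PΔV = 1770×(26.9−10.5) kPa·L = 29000 J.
ΔU = nCvΔT = 2.88×43.8×(1990−777) = 153000 J.
Q = ΔU + W = nCpΔT = 182000 J.
Net over both steps: W = 6770 J, Q = 208000 J, ΔU = 201000 J.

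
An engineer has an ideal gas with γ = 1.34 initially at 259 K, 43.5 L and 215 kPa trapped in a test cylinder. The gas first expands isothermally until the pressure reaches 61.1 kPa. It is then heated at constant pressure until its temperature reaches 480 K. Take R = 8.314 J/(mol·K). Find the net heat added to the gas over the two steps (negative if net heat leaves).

43200 J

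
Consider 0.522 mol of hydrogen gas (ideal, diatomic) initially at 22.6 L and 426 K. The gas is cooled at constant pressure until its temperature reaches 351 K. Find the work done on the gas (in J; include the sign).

P₁ = nRT₁/V₁ = 0.522×8.314×426/22.6 = 81.8 kPa.
Isobaric: P stays 81.8 kPa; V/T = const ⇒ T₂ = 351 K, V₂ = 18.6 L.
W = PΔV = 81.8×(18.6−22.6) kPa·L = -325 J.
Work done on the gas = −W_by = 325 J.

325 J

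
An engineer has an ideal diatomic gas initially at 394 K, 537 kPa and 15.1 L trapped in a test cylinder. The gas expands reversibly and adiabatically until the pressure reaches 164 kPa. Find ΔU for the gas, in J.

-5830 J

n = P₁V₁/(RT₁) = 537×15.1/(8.314×394) = 2.48 mol.
Adiabatic: T₂/T₁ = (P₂/P₁)^((γ−1)/γ) ⇒ T₂ = 394×(0.305)^0.286 = 281 K; V₂ = 35.2 L.
For an ideal gas ΔU = nCvΔT with Cv = (5/2)R = 20.8 J/(mol·K).
ΔU = 2.48×20.8×(281−394) = -5830 J.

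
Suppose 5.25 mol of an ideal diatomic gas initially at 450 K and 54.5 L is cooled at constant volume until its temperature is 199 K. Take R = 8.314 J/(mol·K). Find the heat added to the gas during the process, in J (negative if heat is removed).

P₁ = nRT₁/V₁ = 5.25×8.314×450/54.5 = 360 kPa.
Isochoric: V stays 54.5 L; P/T = const ⇒ T₂ = 199 K, P₂ = 159 kPa.
W = 0 (no volume change).
ΔU = nCvΔT = 5.25×20.8×(199−450) = -27400 J.
Q = ΔU = -27400 J.

-27400 J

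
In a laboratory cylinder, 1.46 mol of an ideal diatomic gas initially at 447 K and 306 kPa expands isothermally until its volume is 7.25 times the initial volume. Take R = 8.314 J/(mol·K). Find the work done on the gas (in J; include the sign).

-10700 J

V₁ = nRT₁/P₁ = 1.46×8.314×447/306 = 17.7 L.
Isothermal: T stays 447 K; PV = const ⇒ V₂ = 129 L, P₂ = 42.2 kPa.
W = nRT ln(V₂/V₁) = 1.46×8.314×447×ln(7.25) = 10700 J.
Work done on the gas = −W_by = -10700 J.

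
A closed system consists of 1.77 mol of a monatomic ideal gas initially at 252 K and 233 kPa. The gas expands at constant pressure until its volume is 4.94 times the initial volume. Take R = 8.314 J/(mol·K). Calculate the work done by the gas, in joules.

V₁ = nRT₁/P₁ = 1.77×8.314×252/233 = 15.9 L.
Isobaric: P stays 233 kPa; V/T = const ⇒ T₂ = 1240 K, V₂ = 78.6 L.
W = PΔV = 233×(78.6−15.9) kPa·L = 14600 J.

14600 J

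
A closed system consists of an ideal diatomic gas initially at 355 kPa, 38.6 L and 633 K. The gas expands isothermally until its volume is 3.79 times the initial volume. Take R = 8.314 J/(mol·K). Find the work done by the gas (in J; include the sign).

18300 J

n = P₁V₁/(RT₁) = 355×38.6/(8.314×633) = 2.60 mol.
Isothermal: T stays 633 K; PV = const ⇒ V₂ = 146 L, P₂ = 93.7 kPa.
W = nRT ln(V₂/V₁) = 2.60×8.314×633×ln(3.79) = 18300 J.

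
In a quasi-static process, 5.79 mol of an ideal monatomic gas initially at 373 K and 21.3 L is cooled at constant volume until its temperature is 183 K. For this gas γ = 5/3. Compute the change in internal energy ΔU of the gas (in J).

P₁ = nRT₁/V₁ = 5.79×8.314×373/21.3 = 843 kPa.
Isochoric: V stays 21.3 L; P/T = const ⇒ T₂ = 183 K, P₂ = 414 kPa.
For an ideal gas ΔU = nCvΔT with Cv = (3/2)R = 12.5 J/(mol·K).
ΔU = 5.79×12.5×(183−373) = -13700 J.

-13700 J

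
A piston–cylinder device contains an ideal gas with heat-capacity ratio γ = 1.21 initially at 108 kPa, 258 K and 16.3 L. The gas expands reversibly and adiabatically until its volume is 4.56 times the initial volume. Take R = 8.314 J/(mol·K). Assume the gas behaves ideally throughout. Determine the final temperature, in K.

Adiabatic: TV^(γ−1) = const ⇒ T₂ = 258×(0.219)^0.210 = 188 K; PV^γ = const ⇒ P₂ = 17.2 kPa.

188 K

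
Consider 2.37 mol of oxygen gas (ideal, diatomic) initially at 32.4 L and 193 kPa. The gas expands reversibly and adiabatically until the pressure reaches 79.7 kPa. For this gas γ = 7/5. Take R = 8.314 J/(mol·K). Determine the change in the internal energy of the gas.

T₁ = P₁V₁/(nR) = 193×32.4/(2.37×8.314) = 317 K.
Adiabatic: T₂/T₁ = (P₂/P₁)^((γ−1)/γ) ⇒ T₂ = 317×(0.413)^0.286 = 246 K; V₂ = 60.9 L.
For an ideal gas ΔU = nCvΔT with Cv = (5/2)R = 20.8 J/(mol·K).
ΔU = 2.37×20.8×(246−317) = -3490 J.

-3490 J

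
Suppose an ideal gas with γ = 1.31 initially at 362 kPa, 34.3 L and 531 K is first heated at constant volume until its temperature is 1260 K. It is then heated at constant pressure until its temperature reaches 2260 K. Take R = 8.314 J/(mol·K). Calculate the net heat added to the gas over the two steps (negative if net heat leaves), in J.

154000 J

n = P₁V₁/(RT₁) = 362×34.3/(8.314×531) = 2.81 mol.
Step 1 — Isochoric: V stays 34.3 L; P/T = const ⇒ T₂ = 1260 K, P₂ = 859 kPa.
W = 0 (no volume change).
ΔU = nCvΔT = 2.81×26.8×(1260−531) = 55000 J.
Q = ΔU = 55000 J.
State after step 1: P = 859 kPa, V = 34.3 L, T = 1260 K.
Step 2 — Isobaric: P stays 859 kPa; V/T = const ⇒ T₂ = 2260 K, V₂ = 61.5 L.
W = PΔV = 859×(61.5−34.3) kPa·L = 23400 J.
ΔU = nCvΔT = 2.81×26.8×(2260−1260) = 75400 J.
Q = ΔU + W = nCpΔT = 98800 J.
Net over both steps: W = 23400 J, Q = 154000 J, ΔU = 130000 J.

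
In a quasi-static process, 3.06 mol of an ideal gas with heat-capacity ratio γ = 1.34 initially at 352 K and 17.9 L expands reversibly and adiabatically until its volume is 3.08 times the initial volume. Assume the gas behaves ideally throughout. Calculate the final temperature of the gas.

240 K

P₁ = nRT₁/V₁ = 3.06×8.314×352/17.9 = 500 kPa.
Adiabatic: TV^(γ−1) = const ⇒ T₂ = 352×(0.325)^0.340 = 240 K; PV^γ = const ⇒ P₂ = 111 kPa.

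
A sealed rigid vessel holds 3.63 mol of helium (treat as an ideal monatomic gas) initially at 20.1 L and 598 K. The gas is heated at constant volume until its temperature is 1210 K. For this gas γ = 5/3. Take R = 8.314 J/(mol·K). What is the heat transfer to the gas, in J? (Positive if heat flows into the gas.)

27700 J

P₁ = nRT₁/V₁ = 3.63×8.314×598/20.1 = 898 kPa.
Isochoric: V stays 20.1 L; P/T = const ⇒ T₂ = 1210 K, P₂ = 1820 kPa.
W = 0 (no volume change).
ΔU = nCvΔT = 3.63×12.5×(1210−598) = 27700 J.
Q = ΔU = 27700 J.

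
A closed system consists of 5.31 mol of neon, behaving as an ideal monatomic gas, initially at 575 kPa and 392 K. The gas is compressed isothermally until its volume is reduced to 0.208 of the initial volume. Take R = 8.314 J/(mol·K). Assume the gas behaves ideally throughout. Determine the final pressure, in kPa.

V₁ = nRT₁/P₁ = 5.31×8.314×392/575 = 30.1 L.
Isothermal: T stays 392 K; PV = const ⇒ V₂ = 6.26 L, P₂ = 2760 kPa.

2760 kPa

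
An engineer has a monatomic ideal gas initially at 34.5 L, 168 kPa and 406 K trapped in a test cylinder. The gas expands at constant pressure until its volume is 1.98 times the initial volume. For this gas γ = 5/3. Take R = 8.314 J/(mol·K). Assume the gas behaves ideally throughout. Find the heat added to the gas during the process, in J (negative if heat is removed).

n = P₁V₁/(RT₁) = 168×34.5/(8.314×406) = 1.72 mol.
Isobaric: P stays 168 kPa; V/T = const ⇒ T₂ = 804 K, V₂ = 68.3 L.
W = PΔV = 168×(68.3−34.5) kPa·L = 5680 J.
ΔU = nCvΔT = 1.72×12.5×(804−406) = 8520 J.
Q = ΔU + W = nCpΔT = 14200 J.

14200 J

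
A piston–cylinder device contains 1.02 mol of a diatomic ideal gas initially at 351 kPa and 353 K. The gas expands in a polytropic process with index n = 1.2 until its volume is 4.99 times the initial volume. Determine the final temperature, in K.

V₁ = nRT₁/P₁ = 1.02×8.314×353/351 = 8.53 L.
Polytropic n=1.2: T₂ = T₁(V₁/V₂)^(n−1) = 353×(0.200)^0.20 = 256 K; P₂ = P₁(V₁/V₂)^n = 51.0 kPa.

256 K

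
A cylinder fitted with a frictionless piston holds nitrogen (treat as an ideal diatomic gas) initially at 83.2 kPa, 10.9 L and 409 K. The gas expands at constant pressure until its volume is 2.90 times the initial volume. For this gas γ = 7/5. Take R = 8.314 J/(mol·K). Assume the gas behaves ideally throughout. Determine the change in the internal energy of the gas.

4310 J

n = P₁V₁/(RT₁) = 83.2×10.9/(8.314×409) = 0.267 mol.
Isobaric: P stays 83.2 kPa; V/T = const ⇒ T₂ = 1190 K, V₂ = 31.6 L.
For an ideal gas ΔU = nCvΔT with Cv = (5/2)R = 20.8 J/(mol·K).
ΔU = 0.267×20.8×(1190−409) = 4310 J.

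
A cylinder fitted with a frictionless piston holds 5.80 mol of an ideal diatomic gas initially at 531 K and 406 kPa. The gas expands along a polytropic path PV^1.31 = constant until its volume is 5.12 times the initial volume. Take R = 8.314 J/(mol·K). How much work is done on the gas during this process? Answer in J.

V₁ = nRT₁/P₁ = 5.80×8.314×531/406 = 63.1 L.
Polytropic n=1.31: T₂ = T₁(V₁/V₂)^(n−1) = 531×(0.195)^0.31 = 320 K; P₂ = P₁(V₁/V₂)^n = 47.8 kPa.
W = (P₁V₁−P₂V₂)/(n−1) = (406×63.1−47.8×323)/0.31 = 32800 J.
Work done on the gas = −W_by = -32800 J.

-32800 J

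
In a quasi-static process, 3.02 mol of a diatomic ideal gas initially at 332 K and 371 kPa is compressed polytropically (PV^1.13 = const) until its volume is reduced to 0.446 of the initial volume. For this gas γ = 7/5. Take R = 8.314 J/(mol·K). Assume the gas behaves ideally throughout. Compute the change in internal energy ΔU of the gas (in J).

2310 J

V₁ = nRT₁/P₁ = 3.02×8.314×332/371 = 22.5 L.
Polytropic n=1.13: T₂ = T₁(V₁/V₂)^(n−1) = 332×(2.24)^0.13 = 369 K; P₂ = P₁(V₁/V₂)^n = 924 kPa.
For an ideal gas ΔU = nCvΔT with Cv = (5/2)R = 20.8 J/(mol·K).
ΔU = 3.02×20.8×(369−332) = 2310 J.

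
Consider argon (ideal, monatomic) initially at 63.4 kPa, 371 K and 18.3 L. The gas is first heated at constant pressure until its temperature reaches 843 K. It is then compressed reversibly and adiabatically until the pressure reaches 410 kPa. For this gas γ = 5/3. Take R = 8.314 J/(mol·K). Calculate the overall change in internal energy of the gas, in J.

n = P₁V₁/(RT₁) = 63.4×18.3/(8.314×371) = 0.376 mol.
Step 1 — Isobaric: P stays 63.4 kPa; V/T = const ⇒ T₂ = 843 K, V₂ = 41.6 L.
W = PΔV = 63.4×(41.6−18.3) kPa·L = 1480 J.
ΔU = nCvΔT = 0.376×12.5×(843−371) = 2210 J.
Q = ΔU + W = nCpΔT = 3690 J.
State after step 1: P = 63.4 kPa, V = 41.6 L, T = 843 K.
Step 2 — Adiabatic: T₂/T₁ = (P₂/P₁)^((γ−1)/γ) ⇒ T₂ = 843×(6.47)^0.400 = 1780 K; V₂ = 13.6 L.
ΔU = nCvΔT = 0.376×12.5×(1780−843) = 4390 J.
Q = 0 for an adiabatic process, so W = −ΔU = -4390 J.
Net over both steps: W = -2910 J, Q = 3690 J, ΔU = 6600 J.

6600 J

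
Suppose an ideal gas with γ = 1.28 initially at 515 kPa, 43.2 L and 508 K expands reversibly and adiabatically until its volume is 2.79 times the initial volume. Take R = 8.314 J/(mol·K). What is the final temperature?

381 K

Adiabatic: TV^(γ−1) = const ⇒ T₂ = 508×(0.358)^0.280 = 381 K; PV^γ = const ⇒ P₂ = 138 kPa.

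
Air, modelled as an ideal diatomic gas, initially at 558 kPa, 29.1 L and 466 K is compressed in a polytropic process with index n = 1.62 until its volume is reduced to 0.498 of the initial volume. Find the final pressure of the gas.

Polytropic n=1.62: T₂ = T₁(V₁/V₂)^(n−1) = 466×(2.01)^0.62 = 718 K; P₂ = P₁(V₁/V₂)^n = 1730 kPa.

1730 kPa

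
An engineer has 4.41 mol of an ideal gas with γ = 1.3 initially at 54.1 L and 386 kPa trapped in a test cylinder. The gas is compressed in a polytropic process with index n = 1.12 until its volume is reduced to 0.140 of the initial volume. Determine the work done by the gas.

T₁ = P₁V₁/(nR) = 386×54.1/(4.41×8.314) = 570 K.
Polytropic n=1.12: T₂ = T₁(V₁/V₂)^(n−1) = 570×(7.14)^0.12 = 721 K; P₂ = P₁(V₁/V₂)^n = 3490 kPa.
W = (P₁V₁−P₂V₂)/(n−1) = (386×54.1−3490×7.57)/0.12 = -46300 J.

-46300 J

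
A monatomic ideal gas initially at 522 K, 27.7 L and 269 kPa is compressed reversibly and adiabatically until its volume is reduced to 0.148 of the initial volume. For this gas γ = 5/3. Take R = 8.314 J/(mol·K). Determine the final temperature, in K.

1870 K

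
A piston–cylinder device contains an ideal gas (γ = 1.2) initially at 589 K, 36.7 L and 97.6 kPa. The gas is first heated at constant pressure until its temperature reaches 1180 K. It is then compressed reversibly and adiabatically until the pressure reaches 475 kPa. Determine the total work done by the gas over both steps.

-7230 J

n = P₁V₁/(RT₁) = 97.6×36.7/(8.314×589) = 0.731 mol.
Step 1 — Isobaric: P stays 97.6 kPa; V/T = const ⇒ T₂ = 1180 K, V₂ = 73.5 L.
W = PΔV = 97.6×(73.5−36.7) kPa·L = 3590 J.
ΔU = nCvΔT = 0.731×41.6×(1180−589) = 18000 J.
Q = ΔU + W = nCpΔT = 21600 J.
State after step 1: P = 97.6 kPa, V = 73.5 L, T = 1180 K.
Step 2 — Adiabatic: T₂/T₁ = (P₂/P₁)^((γ−1)/γ) ⇒ T₂ = 1180×(4.87)^0.167 = 1540 K; V₂ = 19.7 L.
ΔU = nCvΔT = 0.731×41.6×(1540−1180) = 10800 J.
Q = 0 for an adiabatic process, so W = −ΔU = -10800 J.
Net over both steps: W = -7230 J, Q = 21600 J, ΔU = 28800 J.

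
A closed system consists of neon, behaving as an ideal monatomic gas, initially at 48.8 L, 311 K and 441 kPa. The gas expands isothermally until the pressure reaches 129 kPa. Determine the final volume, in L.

Isothermal: T stays 311 K; PV = const ⇒ V₂ = 167 L, P₂ = 129 kPa.

167 L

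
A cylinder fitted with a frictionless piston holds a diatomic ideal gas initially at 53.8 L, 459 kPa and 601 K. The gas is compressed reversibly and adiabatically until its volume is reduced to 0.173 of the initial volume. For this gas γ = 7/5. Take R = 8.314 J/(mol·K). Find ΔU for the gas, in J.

n = P₁V₁/(RT₁) = 459×53.8/(8.314×601) = 4.94 mol.
Adiabatic: TV^(γ−1) = const ⇒ T₂ = 601×(5.78)^0.400 = 1210 K; PV^γ = const ⇒ P₂ = 5350 kPa.
For an ideal gas ΔU = nCvΔT with Cv = (5/2)R = 20.8 J/(mol·K).
ΔU = 4.94×20.8×(1210−601) = 62800 J.

62800 J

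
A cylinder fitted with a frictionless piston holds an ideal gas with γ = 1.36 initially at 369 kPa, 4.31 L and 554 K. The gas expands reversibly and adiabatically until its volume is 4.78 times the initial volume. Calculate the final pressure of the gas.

Adiabatic: TV^(γ−1) = const ⇒ T₂ = 554×(0.209)^0.360 = 315 K; PV^γ = const ⇒ P₂ = 44.0 kPa.

44.0 kPa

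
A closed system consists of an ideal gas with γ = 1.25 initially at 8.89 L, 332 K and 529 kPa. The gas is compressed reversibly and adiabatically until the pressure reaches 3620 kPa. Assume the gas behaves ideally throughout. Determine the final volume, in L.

Adiabatic: T₂/T₁ = (P₂/P₁)^((γ−1)/γ) ⇒ T₂ = 332×(6.84)^0.200 = 488 K; V₂ = 1.91 L.

1.91 L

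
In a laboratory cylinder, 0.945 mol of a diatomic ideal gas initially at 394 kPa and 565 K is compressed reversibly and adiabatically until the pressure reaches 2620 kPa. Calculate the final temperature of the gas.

V₁ = nRT₁/P₁ = 0.945×8.314×565/394 = 11.3 L.
Adiabatic: T₂/T₁ = (P₂/P₁)^((γ−1)/γ) ⇒ T₂ = 565×(6.65)^0.286 = 971 K; V₂ = 2.91 L.

971 K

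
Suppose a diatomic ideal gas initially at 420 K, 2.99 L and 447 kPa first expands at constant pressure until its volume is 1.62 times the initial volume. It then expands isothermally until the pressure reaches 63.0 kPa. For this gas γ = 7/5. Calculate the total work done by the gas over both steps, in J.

5070 J

n = P₁V₁/(RT₁) = 447×2.99/(8.314×420) = 0.383 mol.
Step 1 — Isobaric: P stays 447 kPa; V/T = const ⇒ T₂ = 680 K, V₂ = 4.84 L.
W = PΔV = 447×(4.84−2.99) kPa·L = 829 J.
ΔU = nCvΔT = 0.383×20.8×(680−420) = 2070 J.
Q = ΔU + W = nCpΔT = 2900 J.
State after step 1: P = 447 kPa, V = 4.84 L, T = 680 K.
Step 2 — Isothermal: T stays 680 K; PV = const ⇒ V₂ = 34.4 L, P₂ = 63.0 kPa.
ΔU = 0 (ideal gas, T constant).
W = nRT ln(V₂/V₁) = 0.383×8.314×680×ln(7.10) = 4240 J.
Q = ΔU + W = 4240 J.
Net over both steps: W = 5070 J, Q = 7140 J, ΔU = 2070 J.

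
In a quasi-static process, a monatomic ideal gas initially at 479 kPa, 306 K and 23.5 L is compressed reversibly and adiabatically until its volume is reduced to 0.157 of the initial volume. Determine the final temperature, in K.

Adiabatic: TV^(γ−1) = const ⇒ T₂ = 306×(6.37)^0.667 = 1050 K; PV^γ = const ⇒ P₂ = 10500 kPa.

1050 K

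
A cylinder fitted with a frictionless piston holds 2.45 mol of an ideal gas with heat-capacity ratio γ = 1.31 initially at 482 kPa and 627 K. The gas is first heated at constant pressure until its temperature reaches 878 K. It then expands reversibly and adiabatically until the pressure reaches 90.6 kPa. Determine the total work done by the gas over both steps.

V₁ = nRT₁/P₁ = 2.45×8.314×627/482 = 26.5 L.
Step 1 — Isobaric: P stays 482 kPa; V/T = const ⇒ T₂ = 878 K, V₂ = 37.1 L.
W = PΔV = 482×(37.1−26.5) kPa·L = 5110 J.
ΔU = nCvΔT = 2.45×26.8×(878−627) = 16500 J.
Q = ΔU + W = nCpΔT = 21600 J.
State after step 1: P = 482 kPa, V = 37.1 L, T = 878 K.
Step 2 — Adiabatic: T₂/T₁ = (P₂/P₁)^((γ−1)/γ) ⇒ T₂ = 878×(0.188)^0.237 = 591 K; V₂ = 133 L.
ΔU = nCvΔT = 2.45×26.8×(591−878) = -18800 J.
Q = 0 for an adiabatic process, so W = −ΔU = 18800 J.
Net over both steps: W = 24000 J, Q = 21600 J, ΔU = -2350 J.

24000 J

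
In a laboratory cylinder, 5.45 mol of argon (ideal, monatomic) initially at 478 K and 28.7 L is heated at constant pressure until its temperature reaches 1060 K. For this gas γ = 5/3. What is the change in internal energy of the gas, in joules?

P₁ = nRT₁/V₁ = 5.45×8.314×478/28.7 = 755 kPa.
Isobaric: P stays 755 kPa; V/T = const ⇒ T₂ = 1060 K, V₂ = 63.6 L.
For an ideal gas ΔU = nCvΔT with Cv = (3/2)R = 12.5 J/(mol·K).
ΔU = 5.45×12.5×(1060−478) = 39600 J.

39600 J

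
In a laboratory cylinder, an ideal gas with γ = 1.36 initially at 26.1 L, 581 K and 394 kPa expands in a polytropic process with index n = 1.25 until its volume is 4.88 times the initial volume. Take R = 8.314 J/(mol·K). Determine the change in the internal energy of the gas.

-9350 J

n = P₁V₁/(RT₁) = 394×26.1/(8.314×581) = 2.13 mol.
Polytropic n=1.25: T₂ = T₁(V₁/V₂)^(n−1) = 581×(0.205)^0.25 = 391 K; P₂ = P₁(V₁/V₂)^n = 54.3 kPa.
For an ideal gas ΔU = nCvΔT with Cv = R/(γ−1) = 23.1 J/(mol·K).
ΔU = 2.13×23.1×(391−581) = -9350 J.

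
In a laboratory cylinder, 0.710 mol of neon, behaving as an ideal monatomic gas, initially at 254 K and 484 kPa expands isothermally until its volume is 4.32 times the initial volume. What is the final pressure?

V₁ = nRT₁/P₁ = 0.710×8.314×254/484 = 3.10 L.
Isothermal: T stays 254 K; PV = const ⇒ V₂ = 13.4 L, P₂ = 112 kPa.

112 kPa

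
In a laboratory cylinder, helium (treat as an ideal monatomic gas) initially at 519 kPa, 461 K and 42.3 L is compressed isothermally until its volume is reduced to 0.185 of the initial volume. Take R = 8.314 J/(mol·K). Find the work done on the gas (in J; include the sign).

n = P₁V₁/(RT₁) = 519×42.3/(8.314×461) = 5.73 mol.
Isothermal: T stays 461 K; PV = const ⇒ V₂ = 7.83 L, P₂ = 2810 kPa.
W = nRT ln(V₂/V₁) = 5.73×8.314×461×ln(0.185) = -37000 J.
Work done on the gas = −W_by = 37000 J.

37000 J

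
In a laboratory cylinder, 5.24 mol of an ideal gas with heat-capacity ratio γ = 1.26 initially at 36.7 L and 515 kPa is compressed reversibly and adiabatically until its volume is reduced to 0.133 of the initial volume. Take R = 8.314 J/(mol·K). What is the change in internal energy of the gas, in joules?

T₁ = P₁V₁/(nR) = 515×36.7/(5.24×8.314) = 434 K.
Adiabatic: TV^(γ−1) = const ⇒ T₂ = 434×(7.52)^0.260 = 733 K; PV^γ = const ⇒ P₂ = 6540 kPa.
For an ideal gas ΔU = nCvΔT with Cv = R/(γ−1) = 32.0 J/(mol·K).
ΔU = 5.24×32.0×(733−434) = 50100 J.

50100 J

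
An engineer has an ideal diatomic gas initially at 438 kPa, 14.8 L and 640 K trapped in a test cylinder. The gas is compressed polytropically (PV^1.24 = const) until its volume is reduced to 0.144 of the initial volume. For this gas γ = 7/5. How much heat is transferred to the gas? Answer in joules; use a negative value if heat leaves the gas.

n = P₁V₁/(RT₁) = 438×14.8/(8.314×640) = 1.22 mol.
Polytropic n=1.24: T₂ = T₁(V₁/V₂)^(n−1) = 640×(6.94)^0.24 = 1020 K; P₂ = P₁(V₁/V₂)^n = 4840 kPa.
W = (P₁V₁−P₂V₂)/(n−1) = (438×14.8−4840×2.13)/0.24 = -16000 J.
ΔU = nCvΔT = 1.22×20.8×(1020−640) = 9600 J.
Q = ΔU + W = -6400 J.

-6400 J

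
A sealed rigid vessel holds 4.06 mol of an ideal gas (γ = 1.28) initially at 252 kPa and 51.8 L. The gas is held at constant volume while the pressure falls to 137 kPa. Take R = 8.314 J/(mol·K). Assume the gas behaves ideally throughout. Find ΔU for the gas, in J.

T₁ = P₁V₁/(nR) = 252×51.8/(4.06×8.314) = 387 K.
Isochoric: V stays 51.8 L; P/T = const ⇒ T₂ = 210 K, P₂ = 137 kPa.
For an ideal gas ΔU = nCvΔT with Cv = R/(γ−1) = 29.7 J/(mol·K).
ΔU = 4.06×29.7×(210−387) = -21300 J.

-21300 J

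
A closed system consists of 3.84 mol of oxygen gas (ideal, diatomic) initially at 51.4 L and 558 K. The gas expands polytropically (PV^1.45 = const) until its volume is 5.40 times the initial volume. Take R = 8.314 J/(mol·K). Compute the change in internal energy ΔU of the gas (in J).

-23700 J

P₁ = nRT₁/V₁ = 3.84×8.314×558/51.4 = 347 kPa.
Polytropic n=1.45: T₂ = T₁(V₁/V₂)^(n−1) = 558×(0.185)^0.45 = 261 K; P₂ = P₁(V₁/V₂)^n = 30.0 kPa.
For an ideal gas ΔU = nCvΔT with Cv = (5/2)R = 20.8 J/(mol·K).
ΔU = 3.84×20.8×(261−558) = -23700 J.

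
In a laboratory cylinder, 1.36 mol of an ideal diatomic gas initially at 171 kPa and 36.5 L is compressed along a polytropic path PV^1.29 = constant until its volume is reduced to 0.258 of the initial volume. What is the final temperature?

T₁ = P₁V₁/(nR) = 171×36.5/(1.36×8.314) = 552 K.
Polytropic n=1.29: T₂ = T₁(V₁/V₂)^(n−1) = 552×(3.88)^0.29 = 818 K; P₂ = P₁(V₁/V₂)^n = 982 kPa.

818 K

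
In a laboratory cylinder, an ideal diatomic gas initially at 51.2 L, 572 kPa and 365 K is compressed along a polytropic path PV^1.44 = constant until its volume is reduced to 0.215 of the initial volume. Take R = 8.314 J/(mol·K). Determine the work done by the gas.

-64300 J

n = P₁V₁/(RT₁) = 572×51.2/(8.314×365) = 9.65 mol.
Polytropic n=1.44: T₂ = T₁(V₁/V₂)^(n−1) = 365×(4.65)^0.44 = 718 K; P₂ = P₁(V₁/V₂)^n = 5230 kPa.
W = (P₁V₁−P₂V₂)/(n−1) = (572×51.2−5230×11.0)/0.44 = -64300 J.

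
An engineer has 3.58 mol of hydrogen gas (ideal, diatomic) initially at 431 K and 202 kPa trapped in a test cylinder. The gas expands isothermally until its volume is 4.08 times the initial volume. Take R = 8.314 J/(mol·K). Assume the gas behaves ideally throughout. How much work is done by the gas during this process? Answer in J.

V₁ = nRT₁/P₁ = 3.58×8.314×431/202 = 63.5 L.
Isothermal: T stays 431 K; PV = const ⇒ V₂ = 259 L, P₂ = 49.5 kPa.
W = nRT ln(V₂/V₁) = 3.58×8.314×431×ln(4.08) = 18000 J.

18000 J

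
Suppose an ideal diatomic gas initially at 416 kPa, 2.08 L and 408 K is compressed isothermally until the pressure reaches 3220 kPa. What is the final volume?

0.269 L

Isothermal: T stays 408 K; PV = const ⇒ V₂ = 0.269 L, P₂ = 3220 kPa.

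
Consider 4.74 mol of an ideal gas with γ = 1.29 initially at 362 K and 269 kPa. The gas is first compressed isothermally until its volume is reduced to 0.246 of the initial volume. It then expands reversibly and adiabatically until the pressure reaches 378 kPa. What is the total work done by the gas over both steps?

V₁ = nRT₁/P₁ = 4.74×8.314×362/269 = 53.0 L.
Step 1 — Isothermal: T stays 362 K; PV = const ⇒ V₂ = 13.0 L, P₂ = 1090 kPa.
ΔU = 0 (ideal gas, T constant).
W = nRT ln(V₂/V₁) = 4.74×8.314×362×ln(0.246) = -20000 J.
Q = ΔU + W = -20000 J.
State after step 1: P = 1090 kPa, V = 13.0 L, T = 362 K.
Step 2 — Adiabatic: T₂/T₁ = (P₂/P₁)^((γ−1)/γ) ⇒ T₂ = 362×(0.346)^0.225 = 285 K; V₂ = 29.7 L.
ΔU = nCvΔT = 4.74×28.7×(285−362) = -10400 J.
Q = 0 for an adiabatic process, so W = −ΔU = 10400 J.
Net over both steps: W = -9560 J, Q = -20000 J, ΔU = -10400 J.

-9560 J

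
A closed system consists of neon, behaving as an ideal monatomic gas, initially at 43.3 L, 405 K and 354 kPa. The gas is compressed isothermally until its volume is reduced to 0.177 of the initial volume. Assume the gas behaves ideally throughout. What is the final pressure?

Isothermal: T stays 405 K; PV = const ⇒ V₂ = 7.66 L, P₂ = 2000 kPa.

2000 kPa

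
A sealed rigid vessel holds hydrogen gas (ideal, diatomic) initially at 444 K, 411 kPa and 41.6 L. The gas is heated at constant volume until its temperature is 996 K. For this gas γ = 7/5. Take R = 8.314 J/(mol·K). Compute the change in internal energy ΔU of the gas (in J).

53100 J

n = P₁V₁/(RT₁) = 411×41.6/(8.314×444) = 4.63 mol.
Isochoric: V stays 41.6 L; P/T = const ⇒ T₂ = 996 K, P₂ = 922 kPa.
For an ideal gas ΔU = nCvΔT with Cv = (5/2)R = 20.8 J/(mol·K).
ΔU = 4.63×20.8×(996−444) = 53100 J.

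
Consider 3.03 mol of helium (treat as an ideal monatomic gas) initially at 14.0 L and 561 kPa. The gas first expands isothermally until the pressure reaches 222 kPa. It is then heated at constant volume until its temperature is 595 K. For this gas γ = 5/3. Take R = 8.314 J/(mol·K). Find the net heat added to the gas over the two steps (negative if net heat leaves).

T₁ = P₁V₁/(nR) = 561×14.0/(3.03×8.314) = 312 K.
Step 1 — Isothermal: T stays 312 K; PV = const ⇒ V₂ = 35.4 L, P₂ = 222 kPa.
ΔU = 0 (ideal gas, T constant).
W = nRT ln(V₂/V₁) = 3.03×8.314×312×ln(2.53) = 7280 J.
Q = ΔU + W = 7280 J.
State after step 1: P = 222 kPa, V = 35.4 L, T = 312 K.
Step 2 — Isochoric: V stays 35.4 L; P/T = const ⇒ T₂ = 595 K, P₂ = 424 kPa.
W = 0 (no volume change).
ΔU = nCvΔT = 3.03×12.5×(595−312) = 10700 J.
Q = ΔU = 10700 J.
Net over both steps: W = 7280 J, Q = 18000 J, ΔU = 10700 J.

18000 J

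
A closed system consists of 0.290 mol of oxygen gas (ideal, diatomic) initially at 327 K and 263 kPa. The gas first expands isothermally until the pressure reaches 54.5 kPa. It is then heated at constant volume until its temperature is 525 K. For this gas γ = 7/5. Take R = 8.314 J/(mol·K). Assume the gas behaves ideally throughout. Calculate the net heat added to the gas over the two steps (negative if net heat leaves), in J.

V₁ = nRT₁/P₁ = 0.290×8.314×327/263 = 3.00 L.
Step 1 — Isothermal: T stays 327 K; PV = const ⇒ V₂ = 14.5 L, P₂ = 54.5 kPa.
ΔU = 0 (ideal gas, T constant).
W = nRT ln(V₂/V₁) = 0.290×8.314×327×ln(4.83) = 1240 J.
Q = ΔU + W = 1240 J.
State after step 1: P = 54.5 kPa, V = 14.5 L, T = 327 K.
Step 2 — Isochoric: V stays 14.5 L; P/T = const ⇒ T₂ = 525 K, P₂ = 87.5 kPa.
W = 0 (no volume change).
ΔU = nCvΔT = 0.290×20.8×(525−327) = 1190 J.
Q = ΔU = 1190 J.
Net over both steps: W = 1240 J, Q = 2430 J, ΔU = 1190 J.

2430 J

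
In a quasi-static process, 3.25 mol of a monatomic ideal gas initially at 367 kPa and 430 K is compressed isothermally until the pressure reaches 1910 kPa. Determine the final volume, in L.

V₁ = nRT₁/P₁ = 3.25×8.314×430/367 = 31.7 L.
Isothermal: T stays 430 K; PV = const ⇒ V₂ = 6.08 L, P₂ = 1910 kPa.

6.08 L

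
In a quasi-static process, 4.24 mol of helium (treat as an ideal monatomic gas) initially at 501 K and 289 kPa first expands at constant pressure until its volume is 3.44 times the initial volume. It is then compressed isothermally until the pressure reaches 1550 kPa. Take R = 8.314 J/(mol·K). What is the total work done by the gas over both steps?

-58900 J

V₁ = nRT₁/P₁ = 4.24×8.314×501/289 = 61.1 L.
Step 1 — Isobaric: P stays 289 kPa; V/T = const ⇒ T₂ = 1720 K, V₂ = 210 L.
W = PΔV = 289×(210−61.1) kPa·L = 43100 J.
ΔU = nCvΔT = 4.24×12.5×(1720−501) = 64600 J.
Q = ΔU + W = nCpΔT = 108000 J.
State after step 1: P = 289 kPa, V = 210 L, T = 1720 K.
Step 2 — Isothermal: T stays 1720 K; PV = const ⇒ V₂ = 39.2 L, P₂ = 1550 kPa.
ΔU = 0 (ideal gas, T constant).
W = nRT ln(V₂/V₁) = 4.24×8.314×1720×ln(0.186) = -102000 J.
Q = ΔU + W = -102000 J.
Net over both steps: W = -58900 J, Q = 5690 J, ΔU = 64600 J.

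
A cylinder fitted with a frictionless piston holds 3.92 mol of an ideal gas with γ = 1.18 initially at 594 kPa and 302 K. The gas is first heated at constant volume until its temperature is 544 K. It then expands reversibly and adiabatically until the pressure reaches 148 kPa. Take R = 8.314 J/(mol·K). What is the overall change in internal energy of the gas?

18200 J

V₁ = nRT₁/P₁ = 3.92×8.314×302/594 = 16.6 L.
Step 1 — Isochoric: V stays 16.6 L; P/T = const ⇒ T₂ = 544 K, P₂ = 1070 kPa.
W = 0 (no volume change).
ΔU = nCvΔT = 3.92×46.2×(544−302) = 43800 J.
Q = ΔU = 43800 J.
State after step 1: P = 1070 kPa, V = 16.6 L, T = 544 K.
Step 2 — Adiabatic: T₂/T₁ = (P₂/P₁)^((γ−1)/γ) ⇒ T₂ = 544×(0.138)^0.153 = 402 K; V₂ = 88.6 L.
ΔU = nCvΔT = 3.92×46.2×(402−544) = -25700 J.
Q = 0 for an adiabatic process, so W = −ΔU = 25700 J.
Net over both steps: W = 25700 J, Q = 43800 J, ΔU = 18200 J.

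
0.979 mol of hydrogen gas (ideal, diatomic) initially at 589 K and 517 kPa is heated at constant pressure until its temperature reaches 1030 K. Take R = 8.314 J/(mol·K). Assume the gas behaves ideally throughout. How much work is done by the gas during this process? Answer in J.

V₁ = nRT₁/P₁ = 0.979×8.314×589/517 = 9.27 L.
Isobaric: P stays 517 kPa; V/T = const ⇒ T₂ = 1030 K, V₂ = 16.2 L.
W = PΔV = 517×(16.2−9.27) kPa·L = 3590 J.

3590 J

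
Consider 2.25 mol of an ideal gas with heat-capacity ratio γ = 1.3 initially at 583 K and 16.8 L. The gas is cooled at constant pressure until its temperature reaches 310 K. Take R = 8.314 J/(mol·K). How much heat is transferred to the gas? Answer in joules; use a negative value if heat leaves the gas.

P₁ = nRT₁/V₁ = 2.25×8.314×583/16.8 = 649 kPa.
Isobaric: P stays 649 kPa; V/T = const ⇒ T₂ = 310 K, V₂ = 8.93 L.
W = PΔV = 649×(8.93−16.8) kPa·L = -5110 J.
ΔU = nCvΔT = 2.25×27.7×(310−583) = -17000 J.
Q = ΔU + W = nCpΔT = -22100 J.

-22100 J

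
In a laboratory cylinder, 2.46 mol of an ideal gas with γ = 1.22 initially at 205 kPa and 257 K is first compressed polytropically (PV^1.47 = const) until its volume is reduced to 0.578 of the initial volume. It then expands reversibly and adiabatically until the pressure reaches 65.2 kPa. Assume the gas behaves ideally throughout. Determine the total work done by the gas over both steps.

5880 J

V₁ = nRT₁/P₁ = 2.46×8.314×257/205 = 25.6 L.
Step 1 — Polytropic n=1.47: T₂ = T₁(V₁/V₂)^(n−1) = 257×(1.73)^0.47 = 333 K; P₂ = P₁(V₁/V₂)^n = 459 kPa.
W = (P₁V₁−P₂V₂)/(n−1) = (205×25.6−459×14.8)/0.47 = -3290 J.
ΔU = nCvΔT = 2.46×37.8×(333−257) = 7020 J.
Q = ΔU + W = 3730 J.
State after step 1: P = 459 kPa, V = 14.8 L, T = 333 K.
Step 2 — Adiabatic: T₂/T₁ = (P₂/P₁)^((γ−1)/γ) ⇒ T₂ = 333×(0.142)^0.180 = 234 K; V₂ = 73.4 L.
ΔU = nCvΔT = 2.46×37.8×(234−333) = -9170 J.
Q = 0 for an adiabatic process, so W = −ΔU = 9170 J.
Net over both steps: W = 5880 J, Q = 3730 J, ΔU = -2150 J.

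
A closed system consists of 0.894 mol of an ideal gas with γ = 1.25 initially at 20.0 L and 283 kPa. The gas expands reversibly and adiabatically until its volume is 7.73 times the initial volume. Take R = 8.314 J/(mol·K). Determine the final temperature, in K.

T₁ = P₁V₁/(nR) = 283×20.0/(0.894×8.314) = 761 K.
Adiabatic: TV^(γ−1) = const ⇒ T₂ = 761×(0.129)^0.250 = 457 K; PV^γ = const ⇒ P₂ = 22.0 kPa.

457 K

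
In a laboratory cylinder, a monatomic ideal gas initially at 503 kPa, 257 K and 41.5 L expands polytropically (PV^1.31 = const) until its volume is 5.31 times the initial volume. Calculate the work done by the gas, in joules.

27200 J

n = P₁V₁/(RT₁) = 503×41.5/(8.314×257) = 9.77 mol.
Polytropic n=1.31: T₂ = T₁(V₁/V₂)^(n−1) = 257×(0.188)^0.31 = 153 K; P₂ = P₁(V₁/V₂)^n = 56.5 kPa.
W = (P₁V₁−P₂V₂)/(n−1) = (503×41.5−56.5×220)/0.31 = 27200 J.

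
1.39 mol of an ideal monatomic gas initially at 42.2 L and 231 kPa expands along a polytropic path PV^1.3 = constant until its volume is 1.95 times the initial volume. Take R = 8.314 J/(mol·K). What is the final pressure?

T₁ = P₁V₁/(nR) = 231×42.2/(1.39×8.314) = 844 K.
Polytropic n=1.3: T₂ = T₁(V₁/V₂)^(n−1) = 844×(0.513)^0.30 = 690 K; P₂ = P₁(V₁/V₂)^n = 97.0 kPa.

97.0 kPa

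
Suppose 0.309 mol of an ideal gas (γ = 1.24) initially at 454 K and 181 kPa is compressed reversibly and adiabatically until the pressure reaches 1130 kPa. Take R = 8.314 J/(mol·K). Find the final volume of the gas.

V₁ = nRT₁/P₁ = 0.309×8.314×454/181 = 6.44 L.
Adiabatic: T₂/T₁ = (P₂/P₁)^((γ−1)/γ) ⇒ T₂ = 454×(6.24)^0.194 = 647 K; V₂ = 1.47 L.

1.47 L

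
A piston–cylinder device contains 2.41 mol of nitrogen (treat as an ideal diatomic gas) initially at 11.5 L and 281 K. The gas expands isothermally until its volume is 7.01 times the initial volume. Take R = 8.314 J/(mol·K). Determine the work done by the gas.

P₁ = nRT₁/V₁ = 2.41×8.314×281/11.5 = 490 kPa.
Isothermal: T stays 281 K; PV = const ⇒ V₂ = 80.6 L, P₂ = 69.8 kPa.
W = nRT ln(V₂/V₁) = 2.41×8.314×281×ln(7.01) = 11000 J.

11000 J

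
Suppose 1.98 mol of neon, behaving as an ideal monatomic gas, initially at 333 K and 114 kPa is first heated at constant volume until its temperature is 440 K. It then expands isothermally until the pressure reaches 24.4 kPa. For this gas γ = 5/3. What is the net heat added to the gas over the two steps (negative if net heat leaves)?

15800 J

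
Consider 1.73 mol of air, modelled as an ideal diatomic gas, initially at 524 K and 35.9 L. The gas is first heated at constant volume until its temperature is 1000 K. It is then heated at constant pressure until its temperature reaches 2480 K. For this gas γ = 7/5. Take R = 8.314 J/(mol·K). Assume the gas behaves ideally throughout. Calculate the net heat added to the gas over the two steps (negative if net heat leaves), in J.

91600 J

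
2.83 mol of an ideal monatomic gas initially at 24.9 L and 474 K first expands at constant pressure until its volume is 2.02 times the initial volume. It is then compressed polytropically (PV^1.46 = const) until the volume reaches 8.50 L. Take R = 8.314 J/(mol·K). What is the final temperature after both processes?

P₁ = nRT₁/V₁ = 2.83×8.314×474/24.9 = 448 kPa.
Step 1 — Isobaric: P stays 448 kPa; V/T = const ⇒ T₂ = 957 K, V₂ = 50.3 L.
W = PΔV = 448×(50.3−24.9) kPa·L = 11400 J.
ΔU = nCvΔT = 2.83×12.5×(957−474) = 17100 J.
Q = ΔU + W = nCpΔT = 28400 J.
State after step 1: P = 448 kPa, V = 50.3 L, T = 957 K.
Step 2 — Polytropic n=1.46: T₂ = T₁(V₁/V₂)^(n−1) = 957×(5.92)^0.46 = 2170 K; P₂ = P₁(V₁/V₂)^n = 6000 kPa.
W = (P₁V₁−P₂V₂)/(n−1) = (448×50.3−6000×8.50)/0.46 = -62000 J.
ΔU = nCvΔT = 2.83×12.5×(2170−957) = 42800 J.
Q = ΔU + W = -19200 J.
Net over both steps: W = -50600 J, Q = 9220 J, ΔU = 59800 J.

2170 K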